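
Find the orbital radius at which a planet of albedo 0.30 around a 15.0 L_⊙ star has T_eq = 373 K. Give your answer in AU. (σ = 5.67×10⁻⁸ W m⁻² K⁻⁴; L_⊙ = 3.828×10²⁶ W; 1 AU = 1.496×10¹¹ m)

L = 15.0 × 3.828×10²⁶ = 5.74×10²⁷ W.
From T_eq⁴ = L(1−A)/(16πσd²): d = √[L(1−A)/(16πσT_eq⁴)].
d = √[5.74×10²⁷ × 0.70 / (16π × 5.67×10⁻⁸ × (373)⁴)] = 2.70×10¹¹ m = 1.80 AU.

d ≈ 1.80 AU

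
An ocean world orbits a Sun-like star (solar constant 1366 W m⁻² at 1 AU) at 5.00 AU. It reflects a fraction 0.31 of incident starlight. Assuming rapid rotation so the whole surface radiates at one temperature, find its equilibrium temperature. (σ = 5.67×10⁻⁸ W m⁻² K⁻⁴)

T_eq ≈ 114 K

Flux at 5.00 AU: S = 1366/5.00² = 54.6 W m⁻².
Energy balance: absorbed = emitted ⇒ πR²·S(1−A) = 4πR²·σT_eq⁴, so T_eq⁴ = S(1−A)/(4σ).
T_eq = [54.6 × 0.69 / (4 × 5.67×10⁻⁸)]^(1/4) = (1.66×10⁸)^(1/4) = 114 K.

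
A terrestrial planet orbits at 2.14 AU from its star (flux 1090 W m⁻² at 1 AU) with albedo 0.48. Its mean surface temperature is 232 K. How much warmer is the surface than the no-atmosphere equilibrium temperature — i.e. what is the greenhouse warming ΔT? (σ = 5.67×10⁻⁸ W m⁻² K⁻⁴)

ΔT ≈ 79.2 K

S = 1090/2.14² = 238.0 W m⁻².
T_eq = [S(1−A)/(4σ)]^(1/4) = [238.0×0.52/(4×5.67×10⁻⁸)]^(1/4) = 152.8 K.
ΔT = T_surf − T_eq = 232 − 152.8.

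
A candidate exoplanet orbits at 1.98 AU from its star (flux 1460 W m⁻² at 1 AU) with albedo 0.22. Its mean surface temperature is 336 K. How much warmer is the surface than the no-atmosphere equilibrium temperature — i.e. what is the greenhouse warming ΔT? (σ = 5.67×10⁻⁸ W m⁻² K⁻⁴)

S = 1460/1.98² = 372.4 W m⁻².
T_eq = [S(1−A)/(4σ)]^(1/4) = [372.4×0.78/(4×5.67×10⁻⁸)]^(1/4) = 189.2 K.
ΔT = T_surf − T_eq = 336 − 189.2.

ΔT ≈ 146.8 K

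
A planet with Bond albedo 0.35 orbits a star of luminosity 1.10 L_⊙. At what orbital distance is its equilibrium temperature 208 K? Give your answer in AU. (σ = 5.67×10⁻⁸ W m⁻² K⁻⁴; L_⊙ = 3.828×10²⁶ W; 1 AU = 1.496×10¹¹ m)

L = 1.10 × 3.828×10²⁶ = 4.21×10²⁶ W.
From T_eq⁴ = L(1−A)/(16πσd²): d = √[L(1−A)/(16πσT_eq⁴)].
d = √[4.21×10²⁶ × 0.65 / (16π × 5.67×10⁻⁸ × (208)⁴)] = 2.27×10¹¹ m = 1.51 AU.

d ≈ 1.51 AU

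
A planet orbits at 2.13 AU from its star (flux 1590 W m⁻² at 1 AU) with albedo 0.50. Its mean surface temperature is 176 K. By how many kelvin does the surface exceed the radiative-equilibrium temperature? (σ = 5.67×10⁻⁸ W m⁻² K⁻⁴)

S = 1590/2.13² = 350.5 W m⁻².
T_eq = [S(1−A)/(4σ)]^(1/4) = [350.5×0.50/(4×5.67×10⁻⁸)]^(1/4) = 166.7 K.
ΔT = T_surf − T_eq = 176 − 166.7.

ΔT ≈ 9.3 K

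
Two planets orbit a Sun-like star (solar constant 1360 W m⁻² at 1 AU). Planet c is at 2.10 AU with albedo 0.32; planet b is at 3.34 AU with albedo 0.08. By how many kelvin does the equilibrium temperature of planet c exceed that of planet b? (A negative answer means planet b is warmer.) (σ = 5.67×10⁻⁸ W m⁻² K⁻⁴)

T_eq = [S₀(1−A)/(4σd²)]^(1/4), so T ∝ (1−A)^(1/4) / √d.
T₁ = [1360×0.68/(4×5.67×10⁻⁸×2.10²)]^(1/4) = 174.38 K.
T₂ = [1360×0.92/(4×5.67×10⁻⁸×3.34²)]^(1/4) = 149.12 K.

ΔT ≈ 25.3 K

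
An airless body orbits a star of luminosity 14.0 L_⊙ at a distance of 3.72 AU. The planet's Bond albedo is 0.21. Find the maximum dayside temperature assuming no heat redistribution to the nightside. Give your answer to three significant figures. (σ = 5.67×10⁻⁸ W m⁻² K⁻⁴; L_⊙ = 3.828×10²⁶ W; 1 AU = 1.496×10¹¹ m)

d = 3.72 AU = 5.57×10¹¹ m.
L = 14.0 × 3.828×10²⁶ = 5.36×10²⁷ W.
Flux: S = L/(4πd²) = 5.36×10²⁷/(4π×(5.57×10¹¹)²) = 1380 W m⁻².
With no redistribution each surface element balances locally: S(1−A) = σT⁴.
T = [1380 × 0.79 / 5.67×10⁻⁸]^(1/4) = (1.92×10¹⁰)^(1/4) = 372 K.

T_ss ≈ 372 K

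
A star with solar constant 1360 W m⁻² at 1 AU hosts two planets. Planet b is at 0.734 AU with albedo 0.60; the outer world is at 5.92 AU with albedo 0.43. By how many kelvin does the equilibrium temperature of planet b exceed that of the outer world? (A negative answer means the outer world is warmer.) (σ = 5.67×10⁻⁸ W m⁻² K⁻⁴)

T_eq = [S₀(1−A)/(4σd²)]^(1/4), so T ∝ (1−A)^(1/4) / √d.
T₁ = [1360×0.40/(4×5.67×10⁻⁸×0.734²)]^(1/4) = 258.31 K.
T₂ = [1360×0.57/(4×5.67×10⁻⁸×5.92²)]^(1/4) = 99.38 K.

ΔT ≈ 158.9 K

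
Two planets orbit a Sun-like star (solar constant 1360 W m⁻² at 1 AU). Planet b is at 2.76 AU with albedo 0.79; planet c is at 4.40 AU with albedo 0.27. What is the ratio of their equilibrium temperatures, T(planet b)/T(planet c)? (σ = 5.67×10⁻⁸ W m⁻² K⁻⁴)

T₁/T₂ ≈ 0.925

T_eq = [S₀(1−A)/(4σd²)]^(1/4), so T ∝ (1−A)^(1/4) / √d.
T₁ = [1360×0.21/(4×5.67×10⁻⁸×2.76²)]^(1/4) = 113.39 K.
T₂ = [1360×0.73/(4×5.67×10⁻⁸×4.40²)]^(1/4) = 122.62 K.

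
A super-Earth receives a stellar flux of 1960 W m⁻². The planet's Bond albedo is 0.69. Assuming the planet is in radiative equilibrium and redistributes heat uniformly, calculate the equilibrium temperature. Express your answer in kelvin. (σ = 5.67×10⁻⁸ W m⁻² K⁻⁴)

T_eq ≈ 228 K

Energy balance: absorbed = emitted ⇒ πR²·S(1−A) = 4πR²·σT_eq⁴, so T_eq⁴ = S(1−A)/(4σ).
T_eq = [1960 × 0.31 / (4 × 5.67×10⁻⁸)]^(1/4) = (2.68×10⁹)^(1/4) = 228 K.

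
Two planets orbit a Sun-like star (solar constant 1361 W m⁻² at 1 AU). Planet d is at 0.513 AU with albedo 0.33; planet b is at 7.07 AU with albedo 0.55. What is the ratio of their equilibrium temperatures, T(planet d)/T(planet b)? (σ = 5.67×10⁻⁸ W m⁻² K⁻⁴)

T₁/T₂ ≈ 4.101

T_eq = [S₀(1−A)/(4σd²)]^(1/4), so T ∝ (1−A)^(1/4) / √d.
T₁ = [1361×0.67/(4×5.67×10⁻⁸×0.513²)]^(1/4) = 351.57 K.
T₂ = [1361×0.45/(4×5.67×10⁻⁸×7.07²)]^(1/4) = 85.73 K.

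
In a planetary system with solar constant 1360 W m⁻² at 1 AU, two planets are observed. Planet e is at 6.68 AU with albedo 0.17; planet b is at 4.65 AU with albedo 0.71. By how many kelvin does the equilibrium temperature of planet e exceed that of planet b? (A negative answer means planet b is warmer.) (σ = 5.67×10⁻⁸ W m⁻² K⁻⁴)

ΔT ≈ 8.1 K

T_eq = [S₀(1−A)/(4σd²)]^(1/4), so T ∝ (1−A)^(1/4) / √d.
T₁ = [1360×0.83/(4×5.67×10⁻⁸×6.68²)]^(1/4) = 102.77 K.
T₂ = [1360×0.29/(4×5.67×10⁻⁸×4.65²)]^(1/4) = 94.70 K.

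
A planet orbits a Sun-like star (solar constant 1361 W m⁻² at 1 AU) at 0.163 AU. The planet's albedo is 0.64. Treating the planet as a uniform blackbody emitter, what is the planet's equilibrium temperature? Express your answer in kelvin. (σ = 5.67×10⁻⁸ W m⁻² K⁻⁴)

Flux at 0.163 AU: S = 1361/0.163² = 5.12×10⁴ W m⁻².
Energy balance: absorbed = emitted ⇒ πR²·S(1−A) = 4πR²·σT_eq⁴, so T_eq⁴ = S(1−A)/(4σ).
T_eq = [5.12×10⁴ × 0.36 / (4 × 5.67×10⁻⁸)]^(1/4) = (8.13×10¹⁰)^(1/4) = 534 K.

T_eq ≈ 534 K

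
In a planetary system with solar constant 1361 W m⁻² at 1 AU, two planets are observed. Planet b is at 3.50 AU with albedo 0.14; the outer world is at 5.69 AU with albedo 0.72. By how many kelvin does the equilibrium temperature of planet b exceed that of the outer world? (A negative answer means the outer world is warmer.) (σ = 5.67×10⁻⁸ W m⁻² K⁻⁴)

ΔT ≈ 58.4 K

T_eq = [S₀(1−A)/(4σd²)]^(1/4), so T ∝ (1−A)^(1/4) / √d.
T₁ = [1361×0.86/(4×5.67×10⁻⁸×3.50²)]^(1/4) = 143.27 K.
T₂ = [1361×0.28/(4×5.67×10⁻⁸×5.69²)]^(1/4) = 84.88 K.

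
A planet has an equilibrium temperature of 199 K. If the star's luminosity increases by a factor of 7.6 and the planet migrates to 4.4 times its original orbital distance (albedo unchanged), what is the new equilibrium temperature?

T_eq ∝ L^(1/4) · d^(−1/2).
T′ = 199 × 7.6^(1/4) / 4.4^(1/2) = 158 K.

T_eq ≈ 158 K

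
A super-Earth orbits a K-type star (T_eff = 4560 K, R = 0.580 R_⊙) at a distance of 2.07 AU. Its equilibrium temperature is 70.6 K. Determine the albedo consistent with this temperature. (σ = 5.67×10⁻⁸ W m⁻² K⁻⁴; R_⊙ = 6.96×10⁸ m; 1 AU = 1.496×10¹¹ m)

A ≈ 0.86

R_⋆ = 0.580 × 6.96×10⁸ = 4.04×10⁸ m.
d = 2.07 AU = 3.10×10¹¹ m.
L = 4πR_⋆²σT_⋆⁴ = 4π(4.04×10⁸)² × 5.67×10⁻⁸ × (4560)⁴ = 5.02×10²⁵ W.
S = L/(4πd²) = 41.7 W m⁻².
From T_eq⁴ = S(1−A)/(4σ): 1−A = 4σT_eq⁴/S.
1−A = 4 × 5.67×10⁻⁸ × (70.6)⁴ / 41.7 = 0.135.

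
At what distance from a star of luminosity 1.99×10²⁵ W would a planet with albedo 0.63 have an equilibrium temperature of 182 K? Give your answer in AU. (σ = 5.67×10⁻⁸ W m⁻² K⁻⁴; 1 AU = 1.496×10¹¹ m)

d ≈ 0.324 AU

From T_eq⁴ = L(1−A)/(16πσd²): d = √[L(1−A)/(16πσT_eq⁴)].
d = √[1.99×10²⁵ × 0.37 / (16π × 5.67×10⁻⁸ × (182)⁴)] = 4.85×10¹⁰ m = 0.324 AU.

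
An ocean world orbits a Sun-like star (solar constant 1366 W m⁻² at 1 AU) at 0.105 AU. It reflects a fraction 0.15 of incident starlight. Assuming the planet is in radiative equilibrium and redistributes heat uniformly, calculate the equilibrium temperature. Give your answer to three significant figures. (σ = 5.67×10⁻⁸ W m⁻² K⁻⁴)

T_eq ≈ 825 K

Flux at 0.105 AU: S = 1366/0.105² = 1.24×10⁵ W m⁻².
Energy balance: absorbed = emitted ⇒ πR²·S(1−A) = 4πR²·σT_eq⁴, so T_eq⁴ = S(1−A)/(4σ).
T_eq = [1.24×10⁵ × 0.85 / (4 × 5.67×10⁻⁸)]^(1/4) = (4.64×10¹¹)^(1/4) = 825 K.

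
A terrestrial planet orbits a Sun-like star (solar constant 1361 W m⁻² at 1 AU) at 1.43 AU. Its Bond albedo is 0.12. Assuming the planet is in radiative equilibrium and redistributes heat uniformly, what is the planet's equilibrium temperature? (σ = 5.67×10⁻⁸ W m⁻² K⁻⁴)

Flux at 1.43 AU: S = 1361/1.43² = 666 W m⁻².
Energy balance: absorbed = emitted ⇒ πR²·S(1−A) = 4πR²·σT_eq⁴, so T_eq⁴ = S(1−A)/(4σ).
T_eq = [666 × 0.88 / (4 × 5.67×10⁻⁸)]^(1/4) = (2.58×10⁹)^(1/4) = 225 K.

T_eq ≈ 225 K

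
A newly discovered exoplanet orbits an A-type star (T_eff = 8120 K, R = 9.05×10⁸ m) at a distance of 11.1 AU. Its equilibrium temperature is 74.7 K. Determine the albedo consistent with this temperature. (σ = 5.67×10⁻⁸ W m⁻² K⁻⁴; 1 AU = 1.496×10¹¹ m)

d = 11.1 AU = 1.66×10¹² m.
L = 4πR_⋆²σT_⋆⁴ = 4π(9.05×10⁸)² × 5.67×10⁻⁸ × (8120)⁴ = 2.54×10²⁷ W.
S = L/(4πd²) = 73.2 W m⁻².
From T_eq⁴ = S(1−A)/(4σ): 1−A = 4σT_eq⁴/S.
1−A = 4 × 5.67×10⁻⁸ × (74.7)⁴ / 73.2 = 0.096.

A ≈ 0.90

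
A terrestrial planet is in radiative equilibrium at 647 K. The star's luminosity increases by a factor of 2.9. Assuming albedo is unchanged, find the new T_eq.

T_eq ≈ 844 K

T_eq ∝ L^(1/4) · d^(−1/2).
T′ = 647 × 2.9^(1/4) = 844 K.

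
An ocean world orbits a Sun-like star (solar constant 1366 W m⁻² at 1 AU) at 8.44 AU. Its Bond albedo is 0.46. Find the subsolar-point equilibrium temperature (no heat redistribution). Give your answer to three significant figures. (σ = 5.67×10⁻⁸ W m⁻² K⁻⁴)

T_ss ≈ 116 K

Flux at 8.44 AU: S = 1366/8.44² = 19.2 W m⁻².
At the subsolar point the surface absorbs S(1−A) and emits σT⁴ per unit area — no factor of 4, since only the local patch is in balance.
T = [19.2 × 0.54 / 5.67×10⁻⁸]^(1/4) = (1.83×10⁸)^(1/4) = 116 K.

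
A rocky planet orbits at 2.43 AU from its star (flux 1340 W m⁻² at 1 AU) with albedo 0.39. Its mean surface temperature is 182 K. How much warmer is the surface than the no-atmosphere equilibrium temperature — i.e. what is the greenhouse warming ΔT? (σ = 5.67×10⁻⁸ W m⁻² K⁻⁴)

S = 1340/2.43² = 226.9 W m⁻².
T_eq = [S(1−A)/(4σ)]^(1/4) = [226.9×0.61/(4×5.67×10⁻⁸)]^(1/4) = 157.2 K.
ΔT = T_surf − T_eq = 182 − 157.2.

ΔT ≈ 24.8 K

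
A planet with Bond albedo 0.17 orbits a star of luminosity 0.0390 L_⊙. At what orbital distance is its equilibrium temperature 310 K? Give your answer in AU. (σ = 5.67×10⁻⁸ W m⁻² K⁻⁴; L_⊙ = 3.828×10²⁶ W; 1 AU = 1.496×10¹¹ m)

L = 0.0390 × 3.828×10²⁶ = 1.49×10²⁵ W.
From T_eq⁴ = L(1−A)/(16πσd²): d = √[L(1−A)/(16πσT_eq⁴)].
d = √[1.49×10²⁵ × 0.83 / (16π × 5.67×10⁻⁸ × (310)⁴)] = 2.17×10¹⁰ m = 0.145 AU.

d ≈ 0.145 AU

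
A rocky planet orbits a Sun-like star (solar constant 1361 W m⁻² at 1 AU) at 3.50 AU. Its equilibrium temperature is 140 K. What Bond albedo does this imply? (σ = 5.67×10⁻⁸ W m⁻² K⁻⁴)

Flux at 3.50 AU: S = 1361/3.50² = 111 W m⁻².
From T_eq⁴ = S(1−A)/(4σ): 1−A = 4σT_eq⁴/S.
1−A = 4 × 5.67×10⁻⁸ × (140)⁴ / 111 = 0.784.

A ≈ 0.22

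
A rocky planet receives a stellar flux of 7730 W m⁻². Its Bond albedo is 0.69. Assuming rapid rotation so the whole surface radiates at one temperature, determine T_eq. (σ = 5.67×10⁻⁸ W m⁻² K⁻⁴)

Energy balance: absorbed = emitted ⇒ πR²·S(1−A) = 4πR²·σT_eq⁴, so T_eq⁴ = S(1−A)/(4σ).
T_eq = [7730 × 0.31 / (4 × 5.67×10⁻⁸)]^(1/4) = (1.06×10¹⁰)^(1/4) = 321 K.

T_eq ≈ 321 K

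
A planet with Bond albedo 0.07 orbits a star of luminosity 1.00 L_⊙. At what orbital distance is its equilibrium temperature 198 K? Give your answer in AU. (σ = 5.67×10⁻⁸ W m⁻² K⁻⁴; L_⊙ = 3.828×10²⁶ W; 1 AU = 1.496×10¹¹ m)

L = 1.00 × 3.828×10²⁶ = 3.83×10²⁶ W.
From T_eq⁴ = L(1−A)/(16πσd²): d = √[L(1−A)/(16πσT_eq⁴)].
d = √[3.83×10²⁶ × 0.93 / (16π × 5.67×10⁻⁸ × (198)⁴)] = 2.85×10¹¹ m = 1.91 AU.

d ≈ 1.91 AU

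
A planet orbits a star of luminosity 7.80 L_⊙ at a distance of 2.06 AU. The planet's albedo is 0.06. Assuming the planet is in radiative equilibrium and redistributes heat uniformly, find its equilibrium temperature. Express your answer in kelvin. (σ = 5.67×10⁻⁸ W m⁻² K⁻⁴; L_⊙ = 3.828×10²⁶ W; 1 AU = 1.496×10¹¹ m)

T_eq ≈ 319 K

d = 2.06 AU = 3.08×10¹¹ m.
L = 7.80 × 3.828×10²⁶ = 2.99×10²⁷ W.
Flux: S = L/(4πd²) = 2.99×10²⁷/(4π×(3.08×10¹¹)²) = 2500 W m⁻².
Energy balance: absorbed = emitted ⇒ πR²·S(1−A) = 4πR²·σT_eq⁴, so T_eq⁴ = S(1−A)/(4σ).
T_eq = [2500 × 0.94 / (4 × 5.67×10⁻⁸)]^(1/4) = (1.04×10¹⁰)^(1/4) = 319 K.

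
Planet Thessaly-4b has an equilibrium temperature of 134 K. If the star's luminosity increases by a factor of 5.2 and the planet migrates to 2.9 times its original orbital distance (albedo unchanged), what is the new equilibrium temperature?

T_eq ∝ L^(1/4) · d^(−1/2).
T′ = 134 × 5.2^(1/4) / 2.9^(1/2) = 119 K.

T_eq ≈ 119 K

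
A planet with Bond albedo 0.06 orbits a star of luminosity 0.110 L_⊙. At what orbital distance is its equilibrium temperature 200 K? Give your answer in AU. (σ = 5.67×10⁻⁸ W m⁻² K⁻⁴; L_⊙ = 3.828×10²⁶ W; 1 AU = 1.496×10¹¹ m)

L = 0.110 × 3.828×10²⁶ = 4.21×10²⁵ W.
From T_eq⁴ = L(1−A)/(16πσd²): d = √[L(1−A)/(16πσT_eq⁴)].
d = √[4.21×10²⁵ × 0.94 / (16π × 5.67×10⁻⁸ × (200)⁴)] = 9.32×10¹⁰ m = 0.623 AU.

d ≈ 0.623 AU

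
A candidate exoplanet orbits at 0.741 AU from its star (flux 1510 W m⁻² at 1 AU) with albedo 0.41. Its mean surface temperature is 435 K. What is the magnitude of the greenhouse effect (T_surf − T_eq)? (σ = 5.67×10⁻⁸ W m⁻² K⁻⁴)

ΔT ≈ 144.2 K

S = 1510/0.741² = 2750 W m⁻².
T_eq = [S(1−A)/(4σ)]^(1/4) = [2750×0.59/(4×5.67×10⁻⁸)]^(1/4) = 290.8 K.
ΔT = T_surf − T_eq = 435 − 290.8.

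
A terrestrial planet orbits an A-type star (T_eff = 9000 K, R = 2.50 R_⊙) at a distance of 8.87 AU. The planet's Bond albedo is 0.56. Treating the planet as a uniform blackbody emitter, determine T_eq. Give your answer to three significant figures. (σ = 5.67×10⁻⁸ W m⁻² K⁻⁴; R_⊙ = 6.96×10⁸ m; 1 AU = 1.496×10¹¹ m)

R_⋆ = 2.50 × 6.96×10⁸ = 1.74×10⁹ m.
d = 8.87 AU = 1.33×10¹² m.
L = 4πR_⋆²σT_⋆⁴ = 4π(1.74×10⁹)² × 5.67×10⁻⁸ × (9000)⁴ = 1.42×10²⁸ W.
S = L/(4πd²) = 640 W m⁻².
Energy balance: absorbed = emitted ⇒ πR²·S(1−A) = 4πR²·σT_eq⁴, so T_eq⁴ = S(1−A)/(4σ).
T_eq = [640 × 0.44 / (4 × 5.67×10⁻⁸)]^(1/4) = (1.24×10⁹)^(1/4) = 188 K.

T_eq ≈ 188 K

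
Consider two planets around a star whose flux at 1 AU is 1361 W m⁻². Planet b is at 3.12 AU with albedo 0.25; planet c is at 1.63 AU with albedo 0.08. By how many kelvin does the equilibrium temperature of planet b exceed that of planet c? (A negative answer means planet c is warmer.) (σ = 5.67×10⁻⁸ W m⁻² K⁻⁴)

ΔT ≈ -66.9 K

T_eq = [S₀(1−A)/(4σd²)]^(1/4), so T ∝ (1−A)^(1/4) / √d.
T₁ = [1361×0.75/(4×5.67×10⁻⁸×3.12²)]^(1/4) = 146.64 K.
T₂ = [1361×0.92/(4×5.67×10⁻⁸×1.63²)]^(1/4) = 213.50 K.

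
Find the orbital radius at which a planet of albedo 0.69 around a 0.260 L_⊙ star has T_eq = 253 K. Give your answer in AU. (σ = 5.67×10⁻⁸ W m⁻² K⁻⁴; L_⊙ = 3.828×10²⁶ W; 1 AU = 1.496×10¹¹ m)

d ≈ 0.344 AU

L = 0.260 × 3.828×10²⁶ = 9.95×10²⁵ W.
From T_eq⁴ = L(1−A)/(16πσd²): d = √[L(1−A)/(16πσT_eq⁴)].
d = √[9.95×10²⁵ × 0.31 / (16π × 5.67×10⁻⁸ × (253)⁴)] = 5.14×10¹⁰ m = 0.344 AU.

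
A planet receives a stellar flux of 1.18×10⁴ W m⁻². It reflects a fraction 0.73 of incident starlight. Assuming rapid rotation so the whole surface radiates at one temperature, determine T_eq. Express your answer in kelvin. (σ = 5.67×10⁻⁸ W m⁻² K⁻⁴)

Energy balance: absorbed = emitted ⇒ πR²·S(1−A) = 4πR²·σT_eq⁴, so T_eq⁴ = S(1−A)/(4σ).
T_eq = [1.18×10⁴ × 0.27 / (4 × 5.67×10⁻⁸)]^(1/4) = (1.40×10¹⁰)^(1/4) = 344 K.

T_eq ≈ 344 K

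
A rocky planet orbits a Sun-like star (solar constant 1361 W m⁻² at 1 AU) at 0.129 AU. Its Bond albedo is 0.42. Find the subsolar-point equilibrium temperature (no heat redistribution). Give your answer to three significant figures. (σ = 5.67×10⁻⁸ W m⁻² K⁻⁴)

Flux at 0.129 AU: S = 1361/0.129² = 8.18×10⁴ W m⁻².
At the subsolar point the surface absorbs S(1−A) and emits σT⁴ per unit area — no factor of 4, since only the local patch is in balance.
T = [8.18×10⁴ × 0.58 / 5.67×10⁻⁸]^(1/4) = (8.37×10¹¹)^(1/4) = 956 K.

T_ss ≈ 956 K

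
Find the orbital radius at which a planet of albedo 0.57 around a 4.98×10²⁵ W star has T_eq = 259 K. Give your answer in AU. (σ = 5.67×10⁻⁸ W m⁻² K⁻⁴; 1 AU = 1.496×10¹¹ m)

From T_eq⁴ = L(1−A)/(16πσd²): d = √[L(1−A)/(16πσT_eq⁴)].
d = √[4.98×10²⁵ × 0.43 / (16π × 5.67×10⁻⁸ × (259)⁴)] = 4.09×10¹⁰ m = 0.273 AU.

d ≈ 0.273 AU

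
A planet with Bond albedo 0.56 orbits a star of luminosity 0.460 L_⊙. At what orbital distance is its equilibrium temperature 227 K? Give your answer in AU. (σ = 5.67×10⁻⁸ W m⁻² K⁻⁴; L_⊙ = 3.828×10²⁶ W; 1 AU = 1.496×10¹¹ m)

d ≈ 0.676 AU

L = 0.460 × 3.828×10²⁶ = 1.76×10²⁶ W.
From T_eq⁴ = L(1−A)/(16πσd²): d = √[L(1−A)/(16πσT_eq⁴)].
d = √[1.76×10²⁶ × 0.44 / (16π × 5.67×10⁻⁸ × (227)⁴)] = 1.01×10¹¹ m = 0.676 AU.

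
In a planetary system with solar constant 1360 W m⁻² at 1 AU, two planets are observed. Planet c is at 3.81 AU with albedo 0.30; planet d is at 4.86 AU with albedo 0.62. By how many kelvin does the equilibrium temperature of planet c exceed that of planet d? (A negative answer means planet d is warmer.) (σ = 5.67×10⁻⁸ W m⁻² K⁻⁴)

ΔT ≈ 31.3 K

T_eq = [S₀(1−A)/(4σd²)]^(1/4), so T ∝ (1−A)^(1/4) / √d.
T₁ = [1360×0.70/(4×5.67×10⁻⁸×3.81²)]^(1/4) = 130.40 K.
T₂ = [1360×0.38/(4×5.67×10⁻⁸×4.86²)]^(1/4) = 99.11 K.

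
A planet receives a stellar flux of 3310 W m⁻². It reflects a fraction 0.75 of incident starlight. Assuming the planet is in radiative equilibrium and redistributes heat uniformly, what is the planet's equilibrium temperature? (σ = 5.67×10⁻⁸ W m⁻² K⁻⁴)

Energy balance: absorbed = emitted ⇒ πR²·S(1−A) = 4πR²·σT_eq⁴, so T_eq⁴ = S(1−A)/(4σ).
T_eq = [3310 × 0.25 / (4 × 5.67×10⁻⁸)]^(1/4) = (3.65×10⁹)^(1/4) = 246 K.

T_eq ≈ 246 K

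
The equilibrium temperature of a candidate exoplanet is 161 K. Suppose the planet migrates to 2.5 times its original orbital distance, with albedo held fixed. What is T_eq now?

T_eq ∝ L^(1/4) · d^(−1/2).
T′ = 161 / 2.5^(1/2) = 102 K.

T_eq ≈ 102 K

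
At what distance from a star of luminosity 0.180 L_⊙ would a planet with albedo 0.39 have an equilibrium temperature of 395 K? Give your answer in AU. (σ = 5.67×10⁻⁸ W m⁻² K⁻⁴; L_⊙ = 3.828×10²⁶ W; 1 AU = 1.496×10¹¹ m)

d ≈ 0.165 AU

L = 0.180 × 3.828×10²⁶ = 6.89×10²⁵ W.
From T_eq⁴ = L(1−A)/(16πσd²): d = √[L(1−A)/(16πσT_eq⁴)].
d = √[6.89×10²⁵ × 0.61 / (16π × 5.67×10⁻⁸ × (395)⁴)] = 2.46×10¹⁰ m = 0.165 AU.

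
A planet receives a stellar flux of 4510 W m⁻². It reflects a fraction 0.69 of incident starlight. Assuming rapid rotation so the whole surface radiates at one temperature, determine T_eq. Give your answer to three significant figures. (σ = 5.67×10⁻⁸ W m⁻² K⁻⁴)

Energy balance: absorbed = emitted ⇒ πR²·S(1−A) = 4πR²·σT_eq⁴, so T_eq⁴ = S(1−A)/(4σ).
T_eq = [4510 × 0.31 / (4 × 5.67×10⁻⁸)]^(1/4) = (6.16×10⁹)^(1/4) = 280 K.

T_eq ≈ 280 K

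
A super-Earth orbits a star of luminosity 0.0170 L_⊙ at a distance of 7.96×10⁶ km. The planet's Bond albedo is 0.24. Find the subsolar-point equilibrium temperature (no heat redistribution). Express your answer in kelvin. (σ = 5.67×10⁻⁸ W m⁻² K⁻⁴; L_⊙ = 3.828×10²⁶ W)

d = 7.96×10⁶ km = 7.96×10⁹ m.
L = 0.0170 × 3.828×10²⁶ = 6.51×10²⁴ W.
Flux: S = L/(4πd²) = 6.51×10²⁴/(4π×(7.96×10⁹)²) = 8170 W m⁻².
At the subsolar point the surface absorbs S(1−A) and emits σT⁴ per unit area — no factor of 4, since only the local patch is in balance.
T = [8170 × 0.76 / 5.67×10⁻⁸]^(1/4) = (1.10×10¹¹)^(1/4) = 575 K.

T_ss ≈ 575 K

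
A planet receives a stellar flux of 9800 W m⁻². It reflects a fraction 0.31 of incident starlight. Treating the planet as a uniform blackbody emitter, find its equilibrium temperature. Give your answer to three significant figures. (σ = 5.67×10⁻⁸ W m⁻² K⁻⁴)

Energy balance: absorbed = emitted ⇒ πR²·S(1−A) = 4πR²·σT_eq⁴, so T_eq⁴ = S(1−A)/(4σ).
T_eq = [9800 × 0.69 / (4 × 5.67×10⁻⁸)]^(1/4) = (2.98×10¹⁰)^(1/4) = 416 K.

T_eq ≈ 416 K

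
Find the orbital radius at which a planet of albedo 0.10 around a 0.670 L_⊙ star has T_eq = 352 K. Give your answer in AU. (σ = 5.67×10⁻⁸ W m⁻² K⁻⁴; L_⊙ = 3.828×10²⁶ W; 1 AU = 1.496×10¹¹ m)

d ≈ 0.486 AU

L = 0.670 × 3.828×10²⁶ = 2.56×10²⁶ W.
From T_eq⁴ = L(1−A)/(16πσd²): d = √[L(1−A)/(16πσT_eq⁴)].
d = √[2.56×10²⁶ × 0.90 / (16π × 5.67×10⁻⁸ × (352)⁴)] = 7.26×10¹⁰ m = 0.486 AU.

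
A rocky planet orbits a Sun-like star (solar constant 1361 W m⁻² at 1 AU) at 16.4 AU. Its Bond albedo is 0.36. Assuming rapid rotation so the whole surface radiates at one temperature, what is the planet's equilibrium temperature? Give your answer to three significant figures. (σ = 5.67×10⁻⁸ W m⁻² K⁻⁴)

T_eq ≈ 61.5 K

Flux at 16.4 AU: S = 1361/16.4² = 5.06 W m⁻².
Energy balance: absorbed = emitted ⇒ πR²·S(1−A) = 4πR²·σT_eq⁴, so T_eq⁴ = S(1−A)/(4σ).
T_eq = [5.06 × 0.64 / (4 × 5.67×10⁻⁸)]^(1/4) = (1.43×10⁷)^(1/4) = 61.5 K.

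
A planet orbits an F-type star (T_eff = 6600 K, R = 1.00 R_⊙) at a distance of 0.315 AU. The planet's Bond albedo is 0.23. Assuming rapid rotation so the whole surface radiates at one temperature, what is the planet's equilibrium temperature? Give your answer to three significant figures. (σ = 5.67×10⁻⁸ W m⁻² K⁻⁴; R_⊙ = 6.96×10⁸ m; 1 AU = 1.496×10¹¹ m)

T_eq ≈ 531 K

R_⋆ = 1.00 × 6.96×10⁸ = 6.96×10⁸ m.
d = 0.315 AU = 4.71×10¹⁰ m.
L = 4πR_⋆²σT_⋆⁴ = 4π(6.96×10⁸)² × 5.67×10⁻⁸ × (6600)⁴ = 6.55×10²⁶ W.
S = L/(4πd²) = 2.35×10⁴ W m⁻².
Energy balance: absorbed = emitted ⇒ πR²·S(1−A) = 4πR²·σT_eq⁴, so T_eq⁴ = S(1−A)/(4σ).
T_eq = [2.35×10⁴ × 0.77 / (4 × 5.67×10⁻⁸)]^(1/4) = (7.97×10¹⁰)^(1/4) = 531 K.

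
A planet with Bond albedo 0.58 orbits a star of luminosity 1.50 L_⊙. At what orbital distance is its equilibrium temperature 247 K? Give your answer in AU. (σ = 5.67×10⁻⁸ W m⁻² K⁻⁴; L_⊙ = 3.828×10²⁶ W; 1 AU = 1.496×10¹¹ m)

L = 1.50 × 3.828×10²⁶ = 5.74×10²⁶ W.
From T_eq⁴ = L(1−A)/(16πσd²): d = √[L(1−A)/(16πσT_eq⁴)].
d = √[5.74×10²⁶ × 0.42 / (16π × 5.67×10⁻⁸ × (247)⁴)] = 1.51×10¹¹ m = 1.01 AU.

d ≈ 1.01 AU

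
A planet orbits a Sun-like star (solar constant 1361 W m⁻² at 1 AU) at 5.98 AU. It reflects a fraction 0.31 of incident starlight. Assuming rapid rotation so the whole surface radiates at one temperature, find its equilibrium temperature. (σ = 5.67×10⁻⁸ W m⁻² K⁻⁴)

Flux at 5.98 AU: S = 1361/5.98² = 38.1 W m⁻².
Energy balance: absorbed = emitted ⇒ πR²·S(1−A) = 4πR²·σT_eq⁴, so T_eq⁴ = S(1−A)/(4σ).
T_eq = [38.1 × 0.69 / (4 × 5.67×10⁻⁸)]^(1/4) = (1.16×10⁸)^(1/4) = 104 K.

T_eq ≈ 104 K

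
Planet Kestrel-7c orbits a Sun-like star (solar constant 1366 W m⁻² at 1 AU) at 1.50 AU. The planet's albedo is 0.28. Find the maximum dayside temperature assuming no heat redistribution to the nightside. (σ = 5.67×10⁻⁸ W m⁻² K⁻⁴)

T_ss ≈ 296 K

Flux at 1.50 AU: S = 1366/1.50² = 607 W m⁻².
With no redistribution each surface element balances locally: S(1−A) = σT⁴.
T = [607 × 0.72 / 5.67×10⁻⁸]^(1/4) = (7.71×10⁹)^(1/4) = 296 K.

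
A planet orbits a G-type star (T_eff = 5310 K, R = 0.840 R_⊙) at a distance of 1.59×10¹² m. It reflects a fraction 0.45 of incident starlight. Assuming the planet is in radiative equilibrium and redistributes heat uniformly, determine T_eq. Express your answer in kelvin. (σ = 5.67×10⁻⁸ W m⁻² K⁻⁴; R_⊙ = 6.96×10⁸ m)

R_⋆ = 0.840 × 6.96×10⁸ = 5.85×10⁸ m.
L = 4πR_⋆²σT_⋆⁴ = 4π(5.85×10⁸)² × 5.67×10⁻⁸ × (5310)⁴ = 1.94×10²⁶ W.
S = L/(4πd²) = 6.09 W m⁻².
Energy balance: absorbed = emitted ⇒ πR²·S(1−A) = 4πR²·σT_eq⁴, so T_eq⁴ = S(1−A)/(4σ).
T_eq = [6.09 × 0.55 / (4 × 5.67×10⁻⁸)]^(1/4) = (1.48×10⁷)^(1/4) = 62.0 K.

T_eq ≈ 62.0 K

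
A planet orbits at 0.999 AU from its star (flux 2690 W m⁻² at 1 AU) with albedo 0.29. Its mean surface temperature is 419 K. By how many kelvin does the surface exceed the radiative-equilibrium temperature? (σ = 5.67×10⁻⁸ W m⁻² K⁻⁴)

S = 2690/0.999² = 2695 W m⁻².
T_eq = [S(1−A)/(4σ)]^(1/4) = [2695×0.71/(4×5.67×10⁻⁸)]^(1/4) = 303.1 K.
ΔT = T_surf − T_eq = 419 − 303.1.

ΔT ≈ 115.9 K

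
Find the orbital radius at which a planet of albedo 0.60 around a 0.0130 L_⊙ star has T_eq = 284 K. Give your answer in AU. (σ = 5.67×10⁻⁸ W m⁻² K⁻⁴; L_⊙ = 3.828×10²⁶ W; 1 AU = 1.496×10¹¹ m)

L = 0.0130 × 3.828×10²⁶ = 4.98×10²⁴ W.
From T_eq⁴ = L(1−A)/(16πσd²): d = √[L(1−A)/(16πσT_eq⁴)].
d = √[4.98×10²⁴ × 0.40 / (16π × 5.67×10⁻⁸ × (284)⁴)] = 1.04×10¹⁰ m = 0.0693 AU.

d ≈ 0.0693 AU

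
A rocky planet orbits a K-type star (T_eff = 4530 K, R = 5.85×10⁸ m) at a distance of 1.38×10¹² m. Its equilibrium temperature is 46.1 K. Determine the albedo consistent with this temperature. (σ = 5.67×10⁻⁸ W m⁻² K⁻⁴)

L = 4πR_⋆²σT_⋆⁴ = 4π(5.85×10⁸)² × 5.67×10⁻⁸ × (4530)⁴ = 1.03×10²⁶ W.
S = L/(4πd²) = 4.29 W m⁻².
From T_eq⁴ = S(1−A)/(4σ): 1−A = 4σT_eq⁴/S.
1−A = 4 × 5.67×10⁻⁸ × (46.1)⁴ / 4.29 = 0.239.

A ≈ 0.76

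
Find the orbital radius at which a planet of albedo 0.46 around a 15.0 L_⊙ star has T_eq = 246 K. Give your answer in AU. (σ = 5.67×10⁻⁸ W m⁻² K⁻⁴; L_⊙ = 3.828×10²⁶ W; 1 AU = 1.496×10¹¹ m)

L = 15.0 × 3.828×10²⁶ = 5.74×10²⁷ W.
From T_eq⁴ = L(1−A)/(16πσd²): d = √[L(1−A)/(16πσT_eq⁴)].
d = √[5.74×10²⁷ × 0.54 / (16π × 5.67×10⁻⁸ × (246)⁴)] = 5.45×10¹¹ m = 3.64 AU.

d ≈ 3.64 AU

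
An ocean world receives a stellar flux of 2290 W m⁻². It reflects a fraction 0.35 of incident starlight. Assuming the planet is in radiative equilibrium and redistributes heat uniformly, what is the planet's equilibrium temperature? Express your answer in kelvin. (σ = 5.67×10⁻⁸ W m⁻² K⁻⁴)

T_eq ≈ 285 K

Energy balance: absorbed = emitted ⇒ πR²·S(1−A) = 4πR²·σT_eq⁴, so T_eq⁴ = S(1−A)/(4σ).
T_eq = [2290 × 0.65 / (4 × 5.67×10⁻⁸)]^(1/4) = (6.56×10⁹)^(1/4) = 285 K.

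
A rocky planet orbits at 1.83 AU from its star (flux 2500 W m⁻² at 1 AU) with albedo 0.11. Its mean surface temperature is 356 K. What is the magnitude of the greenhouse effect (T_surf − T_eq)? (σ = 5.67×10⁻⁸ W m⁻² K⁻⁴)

ΔT ≈ 123.4 K

S = 2500/1.83² = 746.5 W m⁻².
T_eq = [S(1−A)/(4σ)]^(1/4) = [746.5×0.89/(4×5.67×10⁻⁸)]^(1/4) = 232.6 K.
ΔT = T_surf − T_eq = 356 − 232.6.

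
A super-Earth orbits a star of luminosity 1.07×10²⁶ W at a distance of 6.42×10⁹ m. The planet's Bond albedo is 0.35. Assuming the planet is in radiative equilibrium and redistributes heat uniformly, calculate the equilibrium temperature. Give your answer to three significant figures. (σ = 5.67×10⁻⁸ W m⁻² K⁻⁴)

T_eq ≈ 877 K

Flux: S = L/(4πd²) = 1.07×10²⁶/(4π×(6.42×10⁹)²) = 2.07×10⁵ W m⁻².
Energy balance: absorbed = emitted ⇒ πR²·S(1−A) = 4πR²·σT_eq⁴, so T_eq⁴ = S(1−A)/(4σ).
T_eq = [2.07×10⁵ × 0.65 / (4 × 5.67×10⁻⁸)]^(1/4) = (5.92×10¹¹)^(1/4) = 877 K.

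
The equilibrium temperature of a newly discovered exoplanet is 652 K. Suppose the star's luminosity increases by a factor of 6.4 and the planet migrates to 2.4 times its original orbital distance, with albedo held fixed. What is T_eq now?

T_eq ∝ L^(1/4) · d^(−1/2).
T′ = 652 × 6.4^(1/4) / 2.4^(1/2) = 669 K.

T_eq ≈ 669 K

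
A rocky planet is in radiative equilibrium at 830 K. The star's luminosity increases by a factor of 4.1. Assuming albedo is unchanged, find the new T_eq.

T_eq ≈ 1180 K

T_eq ∝ L^(1/4) · d^(−1/2).
T′ = 830 × 4.1^(1/4) = 1180 K.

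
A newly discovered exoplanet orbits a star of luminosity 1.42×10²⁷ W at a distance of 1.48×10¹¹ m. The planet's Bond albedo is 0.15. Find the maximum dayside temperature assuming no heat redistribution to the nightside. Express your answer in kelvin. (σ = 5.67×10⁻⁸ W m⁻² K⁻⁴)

Flux: S = L/(4πd²) = 1.42×10²⁷/(4π×(1.48×10¹¹)²) = 5160 W m⁻².
With no redistribution each surface element balances locally: S(1−A) = σT⁴.
T = [5160 × 0.85 / 5.67×10⁻⁸]^(1/4) = (7.73×10¹⁰)^(1/4) = 527 K.

T_ss ≈ 527 K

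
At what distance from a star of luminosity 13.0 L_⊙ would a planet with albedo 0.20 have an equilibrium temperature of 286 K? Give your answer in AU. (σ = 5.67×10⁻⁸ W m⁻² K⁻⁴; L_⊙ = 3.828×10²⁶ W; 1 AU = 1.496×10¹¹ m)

d ≈ 3.05 AU

L = 13.0 × 3.828×10²⁶ = 4.98×10²⁷ W.
From T_eq⁴ = L(1−A)/(16πσd²): d = √[L(1−A)/(16πσT_eq⁴)].
d = √[4.98×10²⁷ × 0.80 / (16π × 5.67×10⁻⁸ × (286)⁴)] = 4.57×10¹¹ m = 3.05 AU.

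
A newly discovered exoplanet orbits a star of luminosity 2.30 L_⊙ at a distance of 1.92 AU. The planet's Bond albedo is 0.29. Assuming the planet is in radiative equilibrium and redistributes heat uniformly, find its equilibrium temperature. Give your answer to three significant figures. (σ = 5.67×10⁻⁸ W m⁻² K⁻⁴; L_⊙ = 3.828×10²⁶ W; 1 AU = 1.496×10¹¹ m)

T_eq ≈ 227 K

d = 1.92 AU = 2.87×10¹¹ m.
L = 2.30 × 3.828×10²⁶ = 8.80×10²⁶ W.
Flux: S = L/(4πd²) = 8.80×10²⁶/(4π×(2.87×10¹¹)²) = 849 W m⁻².
Energy balance: absorbed = emitted ⇒ πR²·S(1−A) = 4πR²·σT_eq⁴, so T_eq⁴ = S(1−A)/(4σ).
T_eq = [849 × 0.71 / (4 × 5.67×10⁻⁸)]^(1/4) = (2.66×10⁹)^(1/4) = 227 K.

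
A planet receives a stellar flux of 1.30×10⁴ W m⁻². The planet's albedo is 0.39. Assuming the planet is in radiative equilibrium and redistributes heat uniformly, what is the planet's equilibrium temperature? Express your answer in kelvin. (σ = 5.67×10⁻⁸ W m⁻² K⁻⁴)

T_eq ≈ 432 K

Energy balance: absorbed = emitted ⇒ πR²·S(1−A) = 4πR²·σT_eq⁴, so T_eq⁴ = S(1−A)/(4σ).
T_eq = [1.30×10⁴ × 0.61 / (4 × 5.67×10⁻⁸)]^(1/4) = (3.50×10¹⁰)^(1/4) = 432 K.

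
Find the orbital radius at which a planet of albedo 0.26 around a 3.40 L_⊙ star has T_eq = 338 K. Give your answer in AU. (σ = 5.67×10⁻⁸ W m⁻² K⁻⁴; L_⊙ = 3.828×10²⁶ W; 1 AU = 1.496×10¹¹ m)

L = 3.40 × 3.828×10²⁶ = 1.30×10²⁷ W.
From T_eq⁴ = L(1−A)/(16πσd²): d = √[L(1−A)/(16πσT_eq⁴)].
d = √[1.30×10²⁷ × 0.74 / (16π × 5.67×10⁻⁸ × (338)⁴)] = 1.61×10¹¹ m = 1.08 AU.

d ≈ 1.08 AU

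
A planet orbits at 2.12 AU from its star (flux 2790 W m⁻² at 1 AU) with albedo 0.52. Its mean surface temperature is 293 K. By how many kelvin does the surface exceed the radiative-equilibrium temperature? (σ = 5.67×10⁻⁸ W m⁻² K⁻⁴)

ΔT ≈ 102.6 K

S = 2790/2.12² = 620.8 W m⁻².
T_eq = [S(1−A)/(4σ)]^(1/4) = [620.8×0.48/(4×5.67×10⁻⁸)]^(1/4) = 190.4 K.
ΔT = T_surf − T_eq = 293 − 190.4.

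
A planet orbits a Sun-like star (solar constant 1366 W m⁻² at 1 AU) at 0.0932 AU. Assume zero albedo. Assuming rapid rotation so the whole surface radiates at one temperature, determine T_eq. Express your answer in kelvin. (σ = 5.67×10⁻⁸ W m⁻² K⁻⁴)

Flux at 0.0932 AU: S = 1366/0.0932² = 1.57×10⁵ W m⁻².
Energy balance: absorbed = emitted ⇒ πR²·S(1−A) = 4πR²·σT_eq⁴, so T_eq⁴ = S(1−A)/(4σ).
T_eq = [1.57×10⁵ × 1.00 / (4 × 5.67×10⁻⁸)]^(1/4) = (6.93×10¹¹)^(1/4) = 913 K.

T_eq ≈ 913 K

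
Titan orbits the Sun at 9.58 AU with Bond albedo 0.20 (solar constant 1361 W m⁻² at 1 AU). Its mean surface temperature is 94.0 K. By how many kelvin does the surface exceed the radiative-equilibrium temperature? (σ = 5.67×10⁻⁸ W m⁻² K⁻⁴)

S = 1361/9.58² = 14.83 W m⁻².
T_eq = [S(1−A)/(4σ)]^(1/4) = [14.83×0.80/(4×5.67×10⁻⁸)]^(1/4) = 85.0 K.
ΔT = T_surf − T_eq = 94 − 85.0.

ΔT ≈ 9.0 K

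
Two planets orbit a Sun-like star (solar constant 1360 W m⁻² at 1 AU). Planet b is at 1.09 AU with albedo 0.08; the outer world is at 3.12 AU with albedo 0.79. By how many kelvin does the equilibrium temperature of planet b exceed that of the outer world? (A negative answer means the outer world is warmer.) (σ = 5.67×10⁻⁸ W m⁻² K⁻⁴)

ΔT ≈ 154.4 K

T_eq = [S₀(1−A)/(4σd²)]^(1/4), so T ∝ (1−A)^(1/4) / √d.
T₁ = [1360×0.92/(4×5.67×10⁻⁸×1.09²)]^(1/4) = 261.04 K.
T₂ = [1360×0.21/(4×5.67×10⁻⁸×3.12²)]^(1/4) = 106.65 K.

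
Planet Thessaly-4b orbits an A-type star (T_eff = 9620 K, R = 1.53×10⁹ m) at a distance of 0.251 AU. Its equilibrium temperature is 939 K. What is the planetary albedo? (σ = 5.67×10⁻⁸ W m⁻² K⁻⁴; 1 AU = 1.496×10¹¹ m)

A ≈ 0.78

d = 0.251 AU = 3.75×10¹⁰ m.
L = 4πR_⋆²σT_⋆⁴ = 4π(1.53×10⁹)² × 5.67×10⁻⁸ × (9620)⁴ = 1.43×10²⁸ W.
S = L/(4πd²) = 8.06×10⁵ W m⁻².
From T_eq⁴ = S(1−A)/(4σ): 1−A = 4σT_eq⁴/S.
1−A = 4 × 5.67×10⁻⁸ × (939)⁴ / 8.06×10⁵ = 0.219.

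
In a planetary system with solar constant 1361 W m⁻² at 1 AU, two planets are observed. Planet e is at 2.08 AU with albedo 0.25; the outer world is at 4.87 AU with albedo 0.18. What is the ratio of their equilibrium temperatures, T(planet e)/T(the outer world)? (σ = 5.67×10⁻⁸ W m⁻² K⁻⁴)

T₁/T₂ ≈ 1.496

T_eq = [S₀(1−A)/(4σd²)]^(1/4), so T ∝ (1−A)^(1/4) / √d.
T₁ = [1361×0.75/(4×5.67×10⁻⁸×2.08²)]^(1/4) = 179.59 K.
T₂ = [1361×0.82/(4×5.67×10⁻⁸×4.87²)]^(1/4) = 120.02 K.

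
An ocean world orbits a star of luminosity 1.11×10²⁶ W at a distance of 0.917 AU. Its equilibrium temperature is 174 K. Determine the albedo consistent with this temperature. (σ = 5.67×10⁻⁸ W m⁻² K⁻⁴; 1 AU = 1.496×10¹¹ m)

A ≈ 0.56

d = 0.917 AU = 1.37×10¹¹ m.
Flux: S = L/(4πd²) = 1.11×10²⁶/(4π×(1.37×10¹¹)²) = 469 W m⁻².
From T_eq⁴ = S(1−A)/(4σ): 1−A = 4σT_eq⁴/S.
1−A = 4 × 5.67×10⁻⁸ × (174)⁴ / 469 = 0.443.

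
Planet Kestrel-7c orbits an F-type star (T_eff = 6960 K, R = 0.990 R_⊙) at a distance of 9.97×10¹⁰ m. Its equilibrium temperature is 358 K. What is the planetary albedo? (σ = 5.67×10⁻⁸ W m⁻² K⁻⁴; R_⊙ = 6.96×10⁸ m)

R_⋆ = 0.990 × 6.96×10⁸ = 6.89×10⁸ m.
L = 4πR_⋆²σT_⋆⁴ = 4π(6.89×10⁸)² × 5.67×10⁻⁸ × (6960)⁴ = 7.94×10²⁶ W.
S = L/(4πd²) = 6360 W m⁻².
From T_eq⁴ = S(1−A)/(4σ): 1−A = 4σT_eq⁴/S.
1−A = 4 × 5.67×10⁻⁸ × (358)⁴ / 6360 = 0.586.

A ≈ 0.41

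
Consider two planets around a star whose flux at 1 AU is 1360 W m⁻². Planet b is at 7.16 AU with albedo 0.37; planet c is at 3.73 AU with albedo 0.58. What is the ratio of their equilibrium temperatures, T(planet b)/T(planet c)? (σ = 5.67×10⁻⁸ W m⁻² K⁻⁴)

T_eq = [S₀(1−A)/(4σd²)]^(1/4), so T ∝ (1−A)^(1/4) / √d.
T₁ = [1360×0.63/(4×5.67×10⁻⁸×7.16²)]^(1/4) = 92.65 K.
T₂ = [1360×0.42/(4×5.67×10⁻⁸×3.73²)]^(1/4) = 115.99 K.

T₁/T₂ ≈ 0.799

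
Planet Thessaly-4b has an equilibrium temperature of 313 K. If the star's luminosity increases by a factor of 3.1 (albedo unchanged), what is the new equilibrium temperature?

T_eq ∝ L^(1/4) · d^(−1/2).
T′ = 313 × 3.1^(1/4) = 415 K.

T_eq ≈ 415 K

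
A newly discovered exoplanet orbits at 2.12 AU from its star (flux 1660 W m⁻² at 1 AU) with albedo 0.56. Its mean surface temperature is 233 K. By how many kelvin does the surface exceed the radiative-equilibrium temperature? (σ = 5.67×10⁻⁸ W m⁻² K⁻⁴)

ΔT ≈ 69.4 K

S = 1660/2.12² = 369.3 W m⁻².
T_eq = [S(1−A)/(4σ)]^(1/4) = [369.3×0.44/(4×5.67×10⁻⁸)]^(1/4) = 163.6 K.
ΔT = T_surf − T_eq = 233 − 163.6.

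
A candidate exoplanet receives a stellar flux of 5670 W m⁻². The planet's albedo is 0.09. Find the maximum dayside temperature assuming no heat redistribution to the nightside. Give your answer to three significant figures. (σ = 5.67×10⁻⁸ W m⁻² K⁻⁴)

With no redistribution each surface element balances locally: S(1−A) = σT⁴.
T = [5670 × 0.91 / 5.67×10⁻⁸]^(1/4) = (9.10×10¹⁰)^(1/4) = 549 K.

T_ss ≈ 549 K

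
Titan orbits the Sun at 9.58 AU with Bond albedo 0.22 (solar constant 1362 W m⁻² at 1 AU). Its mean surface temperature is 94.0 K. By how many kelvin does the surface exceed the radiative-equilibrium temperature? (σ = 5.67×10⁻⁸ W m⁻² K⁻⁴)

S = 1362/9.58² = 14.84 W m⁻².
T_eq = [S(1−A)/(4σ)]^(1/4) = [14.84×0.78/(4×5.67×10⁻⁸)]^(1/4) = 84.5 K.
ΔT = T_surf − T_eq = 94 − 84.5.

ΔT ≈ 9.5 K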